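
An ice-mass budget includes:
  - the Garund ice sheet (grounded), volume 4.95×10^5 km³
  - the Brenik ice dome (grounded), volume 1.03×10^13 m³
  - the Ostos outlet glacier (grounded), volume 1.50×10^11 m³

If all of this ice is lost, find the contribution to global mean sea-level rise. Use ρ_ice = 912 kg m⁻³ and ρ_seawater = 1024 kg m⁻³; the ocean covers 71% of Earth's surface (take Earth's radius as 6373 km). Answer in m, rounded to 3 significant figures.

Garund: 4.95×10^5 km³ × (912/1024) = 4.409×10^5 km³ of water.
Brenik: 1.03×10^13 m³ × (912/1024) = 9.173×10^12 m³ of water.
Ostos: 1.50×10^11 m³ × (912/1024) = 1.336×10^11 m³ of water.
Total added water ≈ 4.502×10^14 m³ over 3.62×10^14 m² → Δh = 1.24 m.

≈ 1.24 m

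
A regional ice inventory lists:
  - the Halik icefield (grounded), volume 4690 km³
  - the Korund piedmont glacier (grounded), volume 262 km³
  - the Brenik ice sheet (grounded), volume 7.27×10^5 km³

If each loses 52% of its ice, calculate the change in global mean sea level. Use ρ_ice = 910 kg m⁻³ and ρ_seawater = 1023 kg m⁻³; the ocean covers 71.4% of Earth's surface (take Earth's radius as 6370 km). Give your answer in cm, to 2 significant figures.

Halik: 0.52 × 4690 km³ × (910/1023) = 2169 km³ of water.
Korund: 0.52 × 262 km³ × (910/1023) = 121.2 km³ of water.
Brenik: 0.52 × 7.27×10^5 km³ × (910/1023) = 3.363×10^5 km³ of water.
Total added water ≈ 3.386×10^14 m³ over 3.64×10^14 m² → Δh = 0.930 m = 93 cm.

≈ 93 cm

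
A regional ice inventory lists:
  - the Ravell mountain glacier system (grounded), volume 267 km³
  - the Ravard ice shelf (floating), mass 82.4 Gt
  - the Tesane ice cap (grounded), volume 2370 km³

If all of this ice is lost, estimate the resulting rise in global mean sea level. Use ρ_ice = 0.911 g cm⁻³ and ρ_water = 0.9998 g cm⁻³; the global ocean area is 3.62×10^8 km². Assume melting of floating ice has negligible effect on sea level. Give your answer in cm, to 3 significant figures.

≈ 0.664 cm

Ravell: 267 km³ × (911/999.8) = 243.3 km³ of water.
The Ravard ice shelf is floating and already displaces its own weight of water, so its melt adds essentially nothing to sea level.
Tesane: 2370 km³ × (911/999.8) = 2160 km³ of water.
Total added water ≈ 2.403×10^12 m³ over 3.62×10^14 m² → Δh = 6.64×10^-3 m = 0.664 cm.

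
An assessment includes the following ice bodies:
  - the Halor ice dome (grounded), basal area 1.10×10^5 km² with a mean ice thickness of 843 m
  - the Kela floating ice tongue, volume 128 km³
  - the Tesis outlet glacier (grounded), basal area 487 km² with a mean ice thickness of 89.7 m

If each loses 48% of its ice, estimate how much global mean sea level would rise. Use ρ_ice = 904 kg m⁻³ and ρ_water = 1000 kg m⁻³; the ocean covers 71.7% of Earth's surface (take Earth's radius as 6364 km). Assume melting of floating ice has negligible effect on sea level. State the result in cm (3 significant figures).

≈ 11.0 cm

Halor: ice volume = 1.10×10^5 km² × 843 m = 9.273×10^4 km³; 0.48 × 9.273×10^4 × (904/1000) = 4.024×10^4 km³ of water.
The Kela floating ice tongue is floating and already displaces its own weight of water, so its melt adds essentially nothing to sea level.
Tesis: ice volume = 487 km² × 89.7 m = 43.68 km³; 0.48 × 43.68 × (904/1000) = 18.96 km³ of water.
Total added water ≈ 4.026×10^13 m³ over 3.65×10^14 m² → Δh = 0.110 m = 11.0 cm.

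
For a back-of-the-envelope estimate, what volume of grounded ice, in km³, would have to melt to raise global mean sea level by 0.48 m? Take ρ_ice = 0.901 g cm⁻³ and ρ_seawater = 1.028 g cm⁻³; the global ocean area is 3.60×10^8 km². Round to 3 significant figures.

≈ 1.97×10^5 km³

Required water volume = Δh × A = 0.48 m × 3.60×10^14 m² = 1.728×10^14 m³ = 1.728×10^5 km³.
Ice volume = water volume × ρ_w/ρ_ice = 1.728×10^5 × 1028/901 = 1.97×10^5 km³.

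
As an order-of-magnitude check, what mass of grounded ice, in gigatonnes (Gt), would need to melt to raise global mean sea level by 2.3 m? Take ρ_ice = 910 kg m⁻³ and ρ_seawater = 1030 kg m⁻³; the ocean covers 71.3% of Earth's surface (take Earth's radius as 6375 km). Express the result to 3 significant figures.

≈ 8.63×10^5 Gt

Required water volume = Δh × A = 2.3 m × 3.64×10^14 m² = 8.375×10^14 m³.
ρ_w = 1030 kg m⁻³, so the mass of water = 8.375×10^14 m³ × 1030 kg m⁻³ = 8.626×10^17 kg = 8.63×10^5 Gt (and the same mass of ice, by conservation).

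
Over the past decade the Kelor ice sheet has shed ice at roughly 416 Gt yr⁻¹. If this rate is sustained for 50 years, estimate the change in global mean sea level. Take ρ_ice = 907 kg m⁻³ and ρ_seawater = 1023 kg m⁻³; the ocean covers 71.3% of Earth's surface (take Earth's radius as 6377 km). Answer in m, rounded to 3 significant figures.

≈ 0.0558 m

Total mass lost = 416 Gt/yr × 50 yr = 2.080×10^4 Gt = 2.080×10^16 kg.
ρ_w = 1023 kg m⁻³, so water volume = 2.080×10^16 / 1023 = 2.033×10^13 m³.
Δh = 2.033×10^13 / 3.64×10^14 = 0.0558 m.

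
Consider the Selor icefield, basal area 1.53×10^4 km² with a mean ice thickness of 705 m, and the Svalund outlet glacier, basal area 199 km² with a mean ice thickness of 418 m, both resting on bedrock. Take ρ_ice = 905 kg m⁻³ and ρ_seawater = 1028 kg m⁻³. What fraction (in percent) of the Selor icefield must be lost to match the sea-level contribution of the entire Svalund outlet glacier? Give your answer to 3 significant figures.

Equal sea-level rise means equal mass of meltwater, i.e. equal mass of ice lost.
Ice mass of Svalund: 7.528×10^13 kg; ice mass of Selor: 9.762×10^15 kg.
Fraction required = 7.528×10^13 / 9.762×10^15 = 7.71×10^-3 → 0.771 %.

≈ 0.771 %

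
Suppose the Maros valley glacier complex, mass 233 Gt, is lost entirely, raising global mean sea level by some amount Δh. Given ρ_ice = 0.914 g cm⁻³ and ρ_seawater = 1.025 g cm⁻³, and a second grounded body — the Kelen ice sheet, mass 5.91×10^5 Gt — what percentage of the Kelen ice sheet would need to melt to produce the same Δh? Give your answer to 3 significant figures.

Equal sea-level rise means equal mass of meltwater, i.e. equal mass of ice lost.
Ice mass of Maros: 2.330×10^14 kg; ice mass of Kelen: 5.910×10^17 kg.
Fraction required = 2.330×10^14 / 5.910×10^17 = 3.94×10^-4 → 0.0394 %.

≈ 0.0394 %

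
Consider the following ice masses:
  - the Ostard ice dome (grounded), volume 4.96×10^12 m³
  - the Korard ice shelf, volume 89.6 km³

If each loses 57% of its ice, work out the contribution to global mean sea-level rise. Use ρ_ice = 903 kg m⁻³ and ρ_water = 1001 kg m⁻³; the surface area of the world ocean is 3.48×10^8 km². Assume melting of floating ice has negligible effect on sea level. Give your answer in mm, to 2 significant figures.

≈ 7.3 mm

Ostard: 0.57 × 4.96×10^12 m³ × (903/1001) = 2.550×10^12 m³ of water.
The Korard ice shelf is floating and already displaces its own weight of water, so its melt adds essentially nothing to sea level.
Total added water ≈ 2.550×10^12 m³ over 3.48×10^14 m² → Δh = 7.33×10^-3 m = 7.3 mm.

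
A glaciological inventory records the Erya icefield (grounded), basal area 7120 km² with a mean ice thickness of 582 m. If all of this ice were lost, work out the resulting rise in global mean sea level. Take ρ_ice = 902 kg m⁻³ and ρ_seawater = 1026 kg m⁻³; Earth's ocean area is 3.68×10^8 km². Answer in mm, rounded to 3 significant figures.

Erya: ice volume = 7120 km² × 582 m = 4144 km³; 4144 × (902/1026) = 3643 km³ of water.
Spread over 3.68×10^14 m² of ocean, Δh = 3.643×10^12 / 3.68×10^14 = 9.90×10^-3 m = 9.90 mm.

≈ 9.90 mm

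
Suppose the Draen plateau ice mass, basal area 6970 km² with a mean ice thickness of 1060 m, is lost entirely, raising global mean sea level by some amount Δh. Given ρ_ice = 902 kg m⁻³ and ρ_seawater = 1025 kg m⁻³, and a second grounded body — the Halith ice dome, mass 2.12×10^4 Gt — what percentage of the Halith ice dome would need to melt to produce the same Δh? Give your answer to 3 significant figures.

Equal sea-level rise means equal mass of meltwater, i.e. equal mass of ice lost.
Ice mass of Draen: 6.664×10^15 kg; ice mass of Halith: 2.120×10^16 kg.
Fraction required = 6.664×10^15 / 2.120×10^16 = 0.314 → 31.4 %.

≈ 31.4 %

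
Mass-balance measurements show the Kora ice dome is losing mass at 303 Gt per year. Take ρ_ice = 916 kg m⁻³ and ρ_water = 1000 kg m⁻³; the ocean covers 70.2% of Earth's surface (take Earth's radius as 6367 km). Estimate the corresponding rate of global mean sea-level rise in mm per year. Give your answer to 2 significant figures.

ρ_w = 1000 kg m⁻³. Annual water volume added = 303 Gt / ρ_w = 3.030×10^14 kg / 1000 kg m⁻³ = 3.030×10^11 m³.
Δh per year = 3.030×10^11 / 3.58×10^14 = 8.47×10^-4 m = 0.85 mm.

≈ 0.85 mm/yr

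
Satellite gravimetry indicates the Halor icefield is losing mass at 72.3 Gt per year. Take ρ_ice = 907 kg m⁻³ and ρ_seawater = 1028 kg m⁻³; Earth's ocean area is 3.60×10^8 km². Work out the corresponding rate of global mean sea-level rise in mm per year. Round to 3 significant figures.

≈ 0.195 mm/yr

ρ_w = 1028 kg m⁻³. Annual water volume added = 72.3 Gt / ρ_w = 7.230×10^13 kg / 1028 kg m⁻³ = 7.033×10^10 m³.
Δh per year = 7.033×10^10 / 3.60×10^14 = 1.95×10^-4 m = 0.195 mm.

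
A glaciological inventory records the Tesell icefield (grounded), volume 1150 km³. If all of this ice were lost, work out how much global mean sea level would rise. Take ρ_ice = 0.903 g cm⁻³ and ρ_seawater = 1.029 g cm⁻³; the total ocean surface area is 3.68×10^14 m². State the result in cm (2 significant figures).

≈ 0.27 cm

Tesell: 1150 km³ × (903/1029) = 1009 km³ of water.
Spread over 3.68×10^14 m² of ocean, Δh = 1.009×10^12 / 3.68×10^14 = 2.74×10^-3 m = 0.27 cm.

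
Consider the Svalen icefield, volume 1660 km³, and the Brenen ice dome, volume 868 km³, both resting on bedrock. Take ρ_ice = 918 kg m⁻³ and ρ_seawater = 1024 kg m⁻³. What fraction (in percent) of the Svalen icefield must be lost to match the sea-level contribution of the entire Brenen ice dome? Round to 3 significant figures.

Equal sea-level rise means equal mass of meltwater, i.e. equal mass of ice lost.
Ice mass of Brenen: 7.968×10^14 kg; ice mass of Svalen: 1.524×10^15 kg.
Fraction required = 7.968×10^14 / 1.524×10^15 = 0.523 → 52.3 %.

≈ 52.3 %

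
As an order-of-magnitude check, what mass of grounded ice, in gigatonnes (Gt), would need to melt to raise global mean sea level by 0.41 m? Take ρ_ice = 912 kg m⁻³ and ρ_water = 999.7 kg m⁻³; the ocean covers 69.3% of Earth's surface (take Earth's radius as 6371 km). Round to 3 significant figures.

≈ 1.45×10^5 Gt

Required water volume = Δh × A = 0.41 m × 3.53×10^14 m² = 1.449×10^14 m³.
ρ_w = 999.7 kg m⁻³, so the mass of water = 1.449×10^14 m³ × 999.7 kg m⁻³ = 1.449×10^17 kg = 1.45×10^5 Gt (and the same mass of ice, by conservation).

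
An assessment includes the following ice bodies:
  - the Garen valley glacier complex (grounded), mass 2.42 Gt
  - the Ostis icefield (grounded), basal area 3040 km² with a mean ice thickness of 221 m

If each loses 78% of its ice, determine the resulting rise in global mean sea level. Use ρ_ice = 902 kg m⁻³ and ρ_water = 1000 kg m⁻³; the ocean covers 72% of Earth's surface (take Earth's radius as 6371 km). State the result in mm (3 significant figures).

≈ 1.29 mm

Garen: 0.78 × 2.42 Gt = 1.888×10^12 kg; dividing by ρ_w = 1000 kg m⁻³ gives 1.888×10^9 m³ of water.
Ostis: ice volume = 3040 km² × 221 m = 671.8 km³; 0.78 × 671.8 × (902/1000) = 472.7 km³ of water.
Total added water ≈ 4.746×10^11 m³ over 3.67×10^14 m² → Δh = 1.29×10^-3 m = 1.29 mm.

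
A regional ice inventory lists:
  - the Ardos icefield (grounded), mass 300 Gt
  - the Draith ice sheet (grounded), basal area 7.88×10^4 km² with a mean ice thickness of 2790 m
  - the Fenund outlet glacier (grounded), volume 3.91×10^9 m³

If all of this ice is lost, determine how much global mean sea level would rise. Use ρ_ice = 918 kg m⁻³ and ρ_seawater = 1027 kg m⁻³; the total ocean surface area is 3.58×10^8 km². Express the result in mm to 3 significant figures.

Ardos: 300 Gt = 3.000×10^14 kg; dividing by ρ_w = 1027 kg m⁻³ gives 2.921×10^11 m³ of water.
Draith: ice volume = 7.88×10^4 km² × 2790 m = 2.199×10^5 km³; 2.199×10^5 × (918/1027) = 1.965×10^5 km³ of water.
Fenund: 3.91×10^9 m³ × (918/1027) = 3.495×10^9 m³ of water.
Total added water ≈ 1.968×10^14 m³ over 3.58×10^14 m² → Δh = 0.550 m = 550 mm.

≈ 550 mm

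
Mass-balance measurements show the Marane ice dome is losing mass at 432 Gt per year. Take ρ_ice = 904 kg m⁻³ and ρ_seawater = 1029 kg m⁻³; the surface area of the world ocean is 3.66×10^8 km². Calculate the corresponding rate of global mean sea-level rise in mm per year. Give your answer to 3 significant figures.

≈ 1.15 mm/yr

ρ_w = 1029 kg m⁻³. Annual water volume added = 432 Gt / ρ_w = 4.320×10^14 kg / 1029 kg m⁻³ = 4.198×10^11 m³.
Δh per year = 4.198×10^11 / 3.66×10^14 = 1.15×10^-3 m = 1.15 mm.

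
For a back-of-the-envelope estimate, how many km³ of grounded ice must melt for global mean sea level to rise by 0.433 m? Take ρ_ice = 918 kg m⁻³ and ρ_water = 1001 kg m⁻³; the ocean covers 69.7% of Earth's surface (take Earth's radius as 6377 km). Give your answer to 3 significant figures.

≈ 1.68×10^5 km³

Required water volume = Δh × A = 0.433 m × 3.56×10^14 m² = 1.542×10^14 m³ = 1.542×10^5 km³.
Ice volume = water volume × ρ_w/ρ_ice = 1.542×10^5 × 1001/918 = 1.68×10^5 km³.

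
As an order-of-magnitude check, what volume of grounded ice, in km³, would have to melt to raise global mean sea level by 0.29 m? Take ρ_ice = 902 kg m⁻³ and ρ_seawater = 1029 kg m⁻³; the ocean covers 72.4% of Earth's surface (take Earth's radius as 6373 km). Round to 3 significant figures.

Required water volume = Δh × A = 0.29 m × 3.70×10^14 m² = 1.072×10^14 m³ = 1.072×10^5 km³.
Ice volume = water volume × ρ_w/ρ_ice = 1.072×10^5 × 1029/902 = 1.22×10^5 km³.

≈ 1.22×10^5 km³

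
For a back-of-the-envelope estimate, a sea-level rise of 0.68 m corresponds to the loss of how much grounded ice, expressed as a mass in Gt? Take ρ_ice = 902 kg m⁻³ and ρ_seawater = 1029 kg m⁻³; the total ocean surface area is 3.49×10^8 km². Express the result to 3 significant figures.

Required water volume = Δh × A = 0.68 m × 3.49×10^14 m² = 2.373×10^14 m³.
ρ_w = 1029 kg m⁻³, so the mass of water = 2.373×10^14 m³ × 1029 kg m⁻³ = 2.442×10^17 kg = 2.44×10^5 Gt (and the same mass of ice, by conservation).

≈ 2.44×10^5 Gt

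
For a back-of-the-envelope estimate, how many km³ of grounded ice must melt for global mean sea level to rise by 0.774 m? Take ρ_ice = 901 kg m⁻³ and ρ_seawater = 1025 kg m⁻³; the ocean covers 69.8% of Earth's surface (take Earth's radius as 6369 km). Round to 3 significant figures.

≈ 3.13×10^5 km³

Required water volume = Δh × A = 0.774 m × 3.56×10^14 m² = 2.754×10^14 m³ = 2.754×10^5 km³.
Ice volume = water volume × ρ_w/ρ_ice = 2.754×10^5 × 1025/901 = 3.13×10^5 km³.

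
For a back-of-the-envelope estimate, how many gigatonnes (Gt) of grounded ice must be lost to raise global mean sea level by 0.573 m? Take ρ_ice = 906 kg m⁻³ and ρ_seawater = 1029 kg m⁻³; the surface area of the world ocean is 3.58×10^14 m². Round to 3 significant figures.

Required water volume = Δh × A = 0.573 m × 3.58×10^14 m² = 2.051×10^14 m³.
ρ_w = 1029 kg m⁻³, so the mass of water = 2.051×10^14 m³ × 1029 kg m⁻³ = 2.111×10^17 kg = 2.11×10^5 Gt (and the same mass of ice, by conservation).

≈ 2.11×10^5 Gt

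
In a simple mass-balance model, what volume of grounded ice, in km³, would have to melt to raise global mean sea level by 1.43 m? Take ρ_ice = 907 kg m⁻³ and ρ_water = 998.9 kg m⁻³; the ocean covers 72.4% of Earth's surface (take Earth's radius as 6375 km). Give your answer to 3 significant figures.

Required water volume = Δh × A = 1.43 m × 3.70×10^14 m² = 5.287×10^14 m³ = 5.287×10^5 km³.
Ice volume = water volume × ρ_w/ρ_ice = 5.287×10^5 × 998.9/907 = 5.82×10^5 km³.

≈ 5.82×10^5 km³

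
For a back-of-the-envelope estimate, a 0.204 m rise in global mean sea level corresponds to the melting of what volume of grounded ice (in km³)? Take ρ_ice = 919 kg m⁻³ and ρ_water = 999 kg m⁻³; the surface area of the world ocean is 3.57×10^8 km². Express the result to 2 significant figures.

≈ 7.9×10^4 km³

Required water volume = Δh × A = 0.204 m × 3.57×10^14 m² = 7.283×10^13 m³ = 7.283×10^4 km³.
Ice volume = water volume × ρ_w/ρ_ice = 7.283×10^4 × 999/919 = 7.9×10^4 km³.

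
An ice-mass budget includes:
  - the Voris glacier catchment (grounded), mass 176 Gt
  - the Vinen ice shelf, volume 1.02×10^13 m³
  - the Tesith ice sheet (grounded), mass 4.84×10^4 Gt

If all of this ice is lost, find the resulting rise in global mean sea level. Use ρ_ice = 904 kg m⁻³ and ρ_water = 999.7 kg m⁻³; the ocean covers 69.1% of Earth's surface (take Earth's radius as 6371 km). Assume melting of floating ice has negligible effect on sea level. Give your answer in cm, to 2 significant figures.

≈ 14 cm

Voris: 176 Gt = 1.760×10^14 kg; dividing by ρ_w = 999.7 kg m⁻³ gives 1.761×10^11 m³ of water.
The Vinen ice shelf is floating and already displaces its own weight of water, so its melt adds essentially nothing to sea level.
Tesith: 4.84×10^4 Gt = 4.840×10^16 kg; dividing by ρ_w = 999.7 kg m⁻³ gives 4.841×10^13 m³ of water.
Total added water ≈ 4.859×10^13 m³ over 3.52×10^14 m² → Δh = 0.138 m = 14 cm.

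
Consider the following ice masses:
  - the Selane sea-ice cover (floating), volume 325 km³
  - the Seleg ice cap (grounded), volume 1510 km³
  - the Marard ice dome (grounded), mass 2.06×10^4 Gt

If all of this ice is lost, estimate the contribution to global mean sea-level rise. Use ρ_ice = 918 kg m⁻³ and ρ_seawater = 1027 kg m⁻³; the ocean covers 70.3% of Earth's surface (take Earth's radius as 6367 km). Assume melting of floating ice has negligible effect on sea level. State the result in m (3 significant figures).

The Selane sea-ice cover is floating and already displaces its own weight of water, so its melt adds essentially nothing to sea level.
Seleg: 1510 km³ × (918/1027) = 1350 km³ of water.
Marard: 2.06×10^4 Gt = 2.060×10^16 kg; dividing by ρ_w = 1027 kg m⁻³ gives 2.006×10^13 m³ of water.
Total added water ≈ 2.141×10^13 m³ over 3.58×10^14 m² → Δh = 0.0598 m.

≈ 0.0598 m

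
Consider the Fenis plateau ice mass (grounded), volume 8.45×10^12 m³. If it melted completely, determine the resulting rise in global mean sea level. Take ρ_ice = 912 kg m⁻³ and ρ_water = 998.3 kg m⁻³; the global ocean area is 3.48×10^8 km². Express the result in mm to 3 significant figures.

≈ 22.2 mm

Fenis: 8.45×10^12 m³ × (912/998.3) = 7.720×10^12 m³ of water.
Spread over 3.48×10^14 m² of ocean, Δh = 7.720×10^12 / 3.48×10^14 = 0.0222 m = 22.2 mm.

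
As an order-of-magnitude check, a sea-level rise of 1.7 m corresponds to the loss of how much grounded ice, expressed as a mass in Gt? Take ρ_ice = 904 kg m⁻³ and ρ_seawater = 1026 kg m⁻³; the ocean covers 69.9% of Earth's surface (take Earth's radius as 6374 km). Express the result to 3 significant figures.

≈ 6.22×10^5 Gt

Required water volume = Δh × A = 1.7 m × 3.57×10^14 m² = 6.067×10^14 m³.
ρ_w = 1026 kg m⁻³, so the mass of water = 6.067×10^14 m³ × 1026 kg m⁻³ = 6.225×10^17 kg = 6.22×10^5 Gt (and the same mass of ice, by conservation).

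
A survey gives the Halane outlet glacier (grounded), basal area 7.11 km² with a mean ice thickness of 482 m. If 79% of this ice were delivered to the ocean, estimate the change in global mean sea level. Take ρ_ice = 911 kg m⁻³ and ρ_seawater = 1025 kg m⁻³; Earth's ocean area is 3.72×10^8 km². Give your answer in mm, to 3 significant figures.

≈ 6.47×10^-3 mm

Halane: ice volume = 7.11 km² × 482 m = 3.427 km³; 0.79 × 3.427 × (911/1025) = 2.406 km³ of water.
Spread over 3.72×10^14 m² of ocean, Δh = 2.406×10^9 / 3.72×10^14 = 6.47×10^-6 m = 6.47×10^-3 mm.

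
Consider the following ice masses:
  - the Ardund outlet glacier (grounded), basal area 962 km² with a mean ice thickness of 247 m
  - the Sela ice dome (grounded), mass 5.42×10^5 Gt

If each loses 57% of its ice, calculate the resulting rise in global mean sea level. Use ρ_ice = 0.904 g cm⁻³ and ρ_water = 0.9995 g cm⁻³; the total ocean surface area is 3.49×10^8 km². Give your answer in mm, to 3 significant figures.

Ardund: ice volume = 962 km² × 247 m = 237.6 km³; 0.57 × 237.6 × (904/999.5) = 122.5 km³ of water.
Sela: 0.57 × 5.42×10^5 Gt = 3.089×10^17 kg; dividing by ρ_w = 0.9995 g cm⁻³ = 999.5 kg m⁻³ gives 3.091×10^14 m³ of water.
Total added water ≈ 3.092×10^14 m³ over 3.49×10^14 m² → Δh = 0.886 m = 886 mm.

≈ 886 mm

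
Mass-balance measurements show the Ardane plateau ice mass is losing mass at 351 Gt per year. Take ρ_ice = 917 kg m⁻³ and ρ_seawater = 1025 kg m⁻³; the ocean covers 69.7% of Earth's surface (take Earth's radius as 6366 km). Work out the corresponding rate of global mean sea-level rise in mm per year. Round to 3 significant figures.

ρ_w = 1025 kg m⁻³. Annual water volume added = 351 Gt / ρ_w = 3.510×10^14 kg / 1025 kg m⁻³ = 3.424×10^11 m³.
Δh per year = 3.424×10^11 / 3.55×10^14 = 9.65×10^-4 m = 0.965 mm.

≈ 0.965 mm/yr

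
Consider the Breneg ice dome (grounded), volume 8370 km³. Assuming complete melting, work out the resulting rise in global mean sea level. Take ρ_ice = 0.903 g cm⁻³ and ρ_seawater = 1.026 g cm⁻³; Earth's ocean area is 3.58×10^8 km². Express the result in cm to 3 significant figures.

≈ 2.06 cm

Breneg: 8370 km³ × (903/1026) = 7367 km³ of water.
Spread over 3.58×10^14 m² of ocean, Δh = 7.367×10^12 / 3.58×10^14 = 0.0206 m = 2.06 cm.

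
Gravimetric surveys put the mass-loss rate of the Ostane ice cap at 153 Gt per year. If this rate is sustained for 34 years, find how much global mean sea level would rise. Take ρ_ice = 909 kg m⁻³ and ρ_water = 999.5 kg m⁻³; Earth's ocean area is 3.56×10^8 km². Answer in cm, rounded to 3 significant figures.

≈ 1.46 cm

Total mass lost = 153 Gt/yr × 34 yr = 5202 Gt = 5.202×10^15 kg.
ρ_w = 999.5 kg m⁻³, so water volume = 5.202×10^15 / 999.5 = 5.205×10^12 m³.
Δh = 5.205×10^12 / 3.56×10^14 = 0.0146 m = 1.46 cm.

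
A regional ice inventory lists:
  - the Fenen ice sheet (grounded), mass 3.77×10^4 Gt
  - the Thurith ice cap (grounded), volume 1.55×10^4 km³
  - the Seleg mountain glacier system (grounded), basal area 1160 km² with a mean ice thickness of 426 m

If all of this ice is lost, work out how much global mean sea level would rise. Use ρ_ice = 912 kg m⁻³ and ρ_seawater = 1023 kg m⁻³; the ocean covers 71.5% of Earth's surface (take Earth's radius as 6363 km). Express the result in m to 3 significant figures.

Fenen: 3.77×10^4 Gt = 3.770×10^16 kg; dividing by ρ_w = 1023 kg m⁻³ gives 3.685×10^13 m³ of water.
Thurith: 1.55×10^4 km³ × (912/1023) = 1.382×10^4 km³ of water.
Seleg: ice volume = 1160 km² × 426 m = 494.2 km³; 494.2 × (912/1023) = 440.5 km³ of water.
Total added water ≈ 5.111×10^13 m³ over 3.64×10^14 m² → Δh = 0.140 m.

≈ 0.140 m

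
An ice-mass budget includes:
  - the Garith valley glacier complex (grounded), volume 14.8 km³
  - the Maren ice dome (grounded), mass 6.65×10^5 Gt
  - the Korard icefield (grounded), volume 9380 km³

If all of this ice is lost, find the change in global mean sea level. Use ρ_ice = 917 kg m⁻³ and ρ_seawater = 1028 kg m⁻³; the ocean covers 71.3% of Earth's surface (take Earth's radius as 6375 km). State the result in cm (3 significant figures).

Garith: 14.8 km³ × (917/1028) = 13.20 km³ of water.
Maren: 6.65×10^5 Gt = 6.650×10^17 kg; dividing by ρ_w = 1028 kg m⁻³ gives 6.469×10^14 m³ of water.
Korard: 9380 km³ × (917/1028) = 8367 km³ of water.
Total added water ≈ 6.553×10^14 m³ over 3.64×10^14 m² → Δh = 1.80 m = 180 cm.

≈ 180 cm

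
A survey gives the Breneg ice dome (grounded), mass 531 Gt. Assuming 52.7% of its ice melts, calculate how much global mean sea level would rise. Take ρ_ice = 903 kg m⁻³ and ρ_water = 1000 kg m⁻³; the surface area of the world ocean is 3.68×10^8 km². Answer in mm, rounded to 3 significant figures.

Breneg: 0.527 × 531 Gt = 2.798×10^14 kg; dividing by ρ_w = 1000 kg m⁻³ gives 2.798×10^11 m³ of water.
Spread over 3.68×10^14 m² of ocean, Δh = 2.798×10^11 / 3.68×10^14 = 7.60×10^-4 m = 0.760 mm.

≈ 0.760 mm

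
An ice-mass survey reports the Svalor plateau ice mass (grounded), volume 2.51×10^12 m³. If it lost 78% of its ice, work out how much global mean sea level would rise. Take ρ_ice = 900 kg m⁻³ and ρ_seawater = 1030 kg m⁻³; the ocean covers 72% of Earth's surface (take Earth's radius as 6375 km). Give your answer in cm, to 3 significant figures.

≈ 0.465 cm

Svalor: 0.78 × 2.51×10^12 m³ × (900/1030) = 1.711×10^12 m³ of water.
Spread over 3.68×10^14 m² of ocean, Δh = 1.711×10^12 / 3.68×10^14 = 4.65×10^-3 m = 0.465 cm.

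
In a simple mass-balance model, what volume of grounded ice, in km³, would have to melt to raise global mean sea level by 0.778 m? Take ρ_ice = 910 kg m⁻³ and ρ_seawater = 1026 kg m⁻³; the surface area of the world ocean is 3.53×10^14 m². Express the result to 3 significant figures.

≈ 3.10×10^5 km³

Required water volume = Δh × A = 0.778 m × 3.53×10^14 m² = 2.746×10^14 m³ = 2.746×10^5 km³.
Ice volume = water volume × ρ_w/ρ_ice = 2.746×10^5 × 1026/910 = 3.10×10^5 km³.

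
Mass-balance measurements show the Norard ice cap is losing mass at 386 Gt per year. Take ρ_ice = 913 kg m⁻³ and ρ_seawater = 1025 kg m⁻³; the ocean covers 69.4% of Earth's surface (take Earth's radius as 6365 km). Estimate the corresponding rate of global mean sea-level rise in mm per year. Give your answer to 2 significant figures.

≈ 1.1 mm/yr

ρ_w = 1025 kg m⁻³. Annual water volume added = 386 Gt / ρ_w = 3.860×10^14 kg / 1025 kg m⁻³ = 3.766×10^11 m³.
Δh per year = 3.766×10^11 / 3.53×10^14 = 1.07×10^-3 m = 1.1 mm.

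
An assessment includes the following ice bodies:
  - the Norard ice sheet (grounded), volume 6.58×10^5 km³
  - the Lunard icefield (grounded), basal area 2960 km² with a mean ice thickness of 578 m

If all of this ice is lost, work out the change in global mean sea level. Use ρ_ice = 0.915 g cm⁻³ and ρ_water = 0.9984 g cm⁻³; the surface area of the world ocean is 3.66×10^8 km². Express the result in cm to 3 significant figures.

≈ 165 cm

Norard: 6.58×10^5 km³ × (915/998.4) = 6.030×10^5 km³ of water.
Lunard: ice volume = 2960 km² × 578 m = 1711 km³; 1711 × (915/998.4) = 1568 km³ of water.
Total added water ≈ 6.046×10^14 m³ over 3.66×10^14 m² → Δh = 1.65 m = 165 cm.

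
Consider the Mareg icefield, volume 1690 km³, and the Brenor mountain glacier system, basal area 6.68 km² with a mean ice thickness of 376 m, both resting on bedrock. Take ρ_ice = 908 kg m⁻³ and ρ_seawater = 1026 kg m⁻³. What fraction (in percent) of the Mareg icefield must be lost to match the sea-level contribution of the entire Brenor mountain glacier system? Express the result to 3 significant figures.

Equal sea-level rise means equal mass of meltwater, i.e. equal mass of ice lost.
Ice mass of Brenor: 2.281×10^12 kg; ice mass of Mareg: 1.535×10^15 kg.
Fraction required = 2.281×10^12 / 1.535×10^15 = 1.49×10^-3 → 0.149 %.

≈ 0.149 %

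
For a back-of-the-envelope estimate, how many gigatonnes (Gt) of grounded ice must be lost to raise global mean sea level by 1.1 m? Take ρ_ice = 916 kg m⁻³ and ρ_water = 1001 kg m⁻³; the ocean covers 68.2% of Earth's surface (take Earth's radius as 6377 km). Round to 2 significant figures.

Required water volume = Δh × A = 1.1 m × 3.49×10^14 m² = 3.834×10^14 m³.
ρ_w = 1001 kg m⁻³, so the mass of water = 3.834×10^14 m³ × 1001 kg m⁻³ = 3.838×10^17 kg = 3.8×10^5 Gt (and the same mass of ice, by conservation).

≈ 3.8×10^5 Gt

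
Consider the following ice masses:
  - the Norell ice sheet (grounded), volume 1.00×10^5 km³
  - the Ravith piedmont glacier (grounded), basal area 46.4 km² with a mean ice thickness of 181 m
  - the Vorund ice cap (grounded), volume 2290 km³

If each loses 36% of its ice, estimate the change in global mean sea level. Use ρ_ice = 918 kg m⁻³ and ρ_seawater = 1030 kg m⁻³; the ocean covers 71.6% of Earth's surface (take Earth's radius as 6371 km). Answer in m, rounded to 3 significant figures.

≈ 0.0899 m

Norell: 0.36 × 1.00×10^5 km³ × (918/1030) = 3.209×10^4 km³ of water.
Ravith: ice volume = 46.4 km² × 181 m = 8.398 km³; 0.36 × 8.398 × (918/1030) = 2.695 km³ of water.
Vorund: 0.36 × 2290 km³ × (918/1030) = 734.8 km³ of water.
Total added water ≈ 3.282×10^13 m³ over 3.65×10^14 m² → Δh = 0.0899 m.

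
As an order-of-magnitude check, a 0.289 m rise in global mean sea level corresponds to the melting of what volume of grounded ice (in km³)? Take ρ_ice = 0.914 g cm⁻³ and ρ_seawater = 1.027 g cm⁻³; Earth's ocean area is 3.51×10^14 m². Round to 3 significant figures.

Required water volume = Δh × A = 0.289 m × 3.51×10^14 m² = 1.014×10^14 m³ = 1.014×10^5 km³.
Ice volume = water volume × ρ_w/ρ_ice = 1.014×10^5 × 1027/914 = 1.14×10^5 km³.

≈ 1.14×10^5 km³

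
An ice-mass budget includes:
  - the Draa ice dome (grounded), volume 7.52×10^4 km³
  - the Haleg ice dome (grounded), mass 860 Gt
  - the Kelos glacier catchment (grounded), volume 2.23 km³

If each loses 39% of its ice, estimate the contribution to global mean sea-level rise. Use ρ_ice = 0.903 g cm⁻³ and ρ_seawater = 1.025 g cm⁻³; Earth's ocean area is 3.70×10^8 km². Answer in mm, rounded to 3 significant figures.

Draa: 0.39 × 7.52×10^4 km³ × (903/1025) = 2.584×10^4 km³ of water.
Haleg: 0.39 × 860 Gt = 3.354×10^14 kg; dividing by ρ_w = 1.025 g cm⁻³ = 1025 kg m⁻³ gives 3.272×10^11 m³ of water.
Kelos: 0.39 × 2.23 km³ × (903/1025) = 0.7662 km³ of water.
Total added water ≈ 2.617×10^13 m³ over 3.70×10^14 m² → Δh = 0.0707 m = 70.7 mm.

≈ 70.7 mm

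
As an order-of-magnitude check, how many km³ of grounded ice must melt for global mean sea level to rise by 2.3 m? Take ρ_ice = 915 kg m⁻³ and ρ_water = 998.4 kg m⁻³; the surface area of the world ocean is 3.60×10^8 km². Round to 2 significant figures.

Required water volume = Δh × A = 2.3 m × 3.60×10^14 m² = 8.280×10^14 m³ = 8.280×10^5 km³.
Ice volume = water volume × ρ_w/ρ_ice = 8.280×10^5 × 998.4/915 = 9.0×10^5 km³.

≈ 9.0×10^5 km³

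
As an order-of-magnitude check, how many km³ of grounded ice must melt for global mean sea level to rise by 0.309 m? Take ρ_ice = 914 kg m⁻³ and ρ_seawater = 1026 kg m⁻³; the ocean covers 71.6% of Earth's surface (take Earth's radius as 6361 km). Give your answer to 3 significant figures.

≈ 1.26×10^5 km³

Required water volume = Δh × A = 0.309 m × 3.64×10^14 m² = 1.125×10^14 m³ = 1.125×10^5 km³.
Ice volume = water volume × ρ_w/ρ_ice = 1.125×10^5 × 1026/914 = 1.26×10^5 km³.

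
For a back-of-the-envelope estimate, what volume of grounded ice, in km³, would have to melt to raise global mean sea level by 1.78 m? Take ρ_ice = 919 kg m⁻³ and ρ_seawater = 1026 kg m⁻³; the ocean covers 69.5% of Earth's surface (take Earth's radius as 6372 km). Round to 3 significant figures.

Required water volume = Δh × A = 1.78 m × 3.55×10^14 m² = 6.312×10^14 m³ = 6.312×10^5 km³.
Ice volume = water volume × ρ_w/ρ_ice = 6.312×10^5 × 1026/919 = 7.05×10^5 km³.

≈ 7.05×10^5 km³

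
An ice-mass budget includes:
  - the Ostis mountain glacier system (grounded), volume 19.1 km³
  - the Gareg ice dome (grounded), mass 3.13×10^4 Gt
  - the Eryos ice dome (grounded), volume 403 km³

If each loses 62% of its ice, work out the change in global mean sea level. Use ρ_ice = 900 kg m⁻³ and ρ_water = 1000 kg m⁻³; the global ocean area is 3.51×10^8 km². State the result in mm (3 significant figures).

≈ 56.0 mm

Ostis: 0.62 × 19.1 km³ × (900/1000) = 10.66 km³ of water.
Gareg: 0.62 × 3.13×10^4 Gt = 1.941×10^16 kg; dividing by ρ_w = 1000 kg m⁻³ gives 1.941×10^13 m³ of water.
Eryos: 0.62 × 403 km³ × (900/1000) = 224.9 km³ of water.
Total added water ≈ 1.964×10^13 m³ over 3.51×10^14 m² → Δh = 0.0560 m = 56.0 mm.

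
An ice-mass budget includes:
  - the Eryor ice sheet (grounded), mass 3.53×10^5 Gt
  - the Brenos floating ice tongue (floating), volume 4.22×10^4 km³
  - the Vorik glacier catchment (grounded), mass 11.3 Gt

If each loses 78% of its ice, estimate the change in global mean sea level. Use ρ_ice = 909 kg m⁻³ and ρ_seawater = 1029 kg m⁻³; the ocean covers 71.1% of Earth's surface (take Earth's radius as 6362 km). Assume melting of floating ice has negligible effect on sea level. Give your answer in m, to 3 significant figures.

≈ 0.740 m

Eryor: 0.78 × 3.53×10^5 Gt = 2.753×10^17 kg; dividing by ρ_w = 1029 kg m⁻³ gives 2.676×10^14 m³ of water.
The Brenos floating ice tongue is floating and already displaces its own weight of water, so its melt adds essentially nothing to sea level.
Vorik: 0.78 × 11.3 Gt = 8.814×10^12 kg; dividing by ρ_w = 1029 kg m⁻³ gives 8.566×10^9 m³ of water.
Total added water ≈ 2.676×10^14 m³ over 3.62×10^14 m² → Δh = 0.740 m.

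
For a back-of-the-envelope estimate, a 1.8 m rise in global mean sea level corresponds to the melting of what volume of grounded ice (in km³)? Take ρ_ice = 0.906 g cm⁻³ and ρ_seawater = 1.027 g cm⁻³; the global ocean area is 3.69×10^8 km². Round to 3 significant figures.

Required water volume = Δh × A = 1.8 m × 3.69×10^14 m² = 6.642×10^14 m³ = 6.642×10^5 km³.
Ice volume = water volume × ρ_w/ρ_ice = 6.642×10^5 × 1027/906 = 7.53×10^5 km³.

≈ 7.53×10^5 km³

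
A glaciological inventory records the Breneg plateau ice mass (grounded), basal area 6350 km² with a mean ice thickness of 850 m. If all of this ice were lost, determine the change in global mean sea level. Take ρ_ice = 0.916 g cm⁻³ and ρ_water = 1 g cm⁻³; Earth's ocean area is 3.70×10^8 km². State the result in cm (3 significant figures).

Breneg: ice volume = 6350 km² × 850 m = 5398 km³; 5398 × (916/1000) = 4944 km³ of water.
Spread over 3.70×10^14 m² of ocean, Δh = 4.944×10^12 / 3.70×10^14 = 0.0134 m = 1.34 cm.

≈ 1.34 cm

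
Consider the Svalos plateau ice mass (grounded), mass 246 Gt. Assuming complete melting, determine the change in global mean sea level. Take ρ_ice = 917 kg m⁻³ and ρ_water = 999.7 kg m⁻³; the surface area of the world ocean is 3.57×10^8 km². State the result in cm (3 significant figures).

≈ 0.0689 cm

Svalos: 246 Gt = 2.460×10^14 kg; dividing by ρ_w = 999.7 kg m⁻³ gives 2.461×10^11 m³ of water.
Spread over 3.57×10^14 m² of ocean, Δh = 2.461×10^11 / 3.57×10^14 = 6.89×10^-4 m = 0.0689 cm.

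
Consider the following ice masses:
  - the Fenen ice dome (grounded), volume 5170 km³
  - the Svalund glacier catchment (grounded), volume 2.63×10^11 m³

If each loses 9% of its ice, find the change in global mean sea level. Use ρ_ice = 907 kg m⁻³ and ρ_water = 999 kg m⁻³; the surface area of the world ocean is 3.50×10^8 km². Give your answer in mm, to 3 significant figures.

≈ 1.27 mm

Fenen: 0.09 × 5170 km³ × (907/999) = 422.4 km³ of water.
Svalund: 0.09 × 2.63×10^11 m³ × (907/999) = 2.149×10^10 m³ of water.
Total added water ≈ 4.439×10^11 m³ over 3.50×10^14 m² → Δh = 1.27×10^-3 m = 1.27 mm.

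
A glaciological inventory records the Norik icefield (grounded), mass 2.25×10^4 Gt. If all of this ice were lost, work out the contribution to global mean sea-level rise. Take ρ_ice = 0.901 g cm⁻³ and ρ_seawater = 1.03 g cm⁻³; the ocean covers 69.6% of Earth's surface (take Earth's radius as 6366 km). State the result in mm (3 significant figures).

Norik: 2.25×10^4 Gt = 2.250×10^16 kg; dividing by ρ_w = 1.03 g cm⁻³ = 1030 kg m⁻³ gives 2.184×10^13 m³ of water.
Spread over 3.54×10^14 m² of ocean, Δh = 2.184×10^13 / 3.54×10^14 = 0.0616 m = 61.6 mm.

≈ 61.6 mm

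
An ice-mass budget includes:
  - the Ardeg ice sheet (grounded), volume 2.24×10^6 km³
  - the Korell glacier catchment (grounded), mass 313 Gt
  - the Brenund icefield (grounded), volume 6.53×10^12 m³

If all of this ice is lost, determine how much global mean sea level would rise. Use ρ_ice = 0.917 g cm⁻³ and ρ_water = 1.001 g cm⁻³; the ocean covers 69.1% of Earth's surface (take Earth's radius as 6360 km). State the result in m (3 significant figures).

Ardeg: 2.24×10^6 km³ × (917/1001) = 2.052×10^6 km³ of water.
Korell: 313 Gt = 3.130×10^14 kg; dividing by ρ_w = 1.001 g cm⁻³ = 1001 kg m⁻³ gives 3.127×10^11 m³ of water.
Brenund: 6.53×10^12 m³ × (917/1001) = 5.982×10^12 m³ of water.
Total added water ≈ 2.058×10^15 m³ over 3.51×10^14 m² → Δh = 5.86 m.

≈ 5.86 m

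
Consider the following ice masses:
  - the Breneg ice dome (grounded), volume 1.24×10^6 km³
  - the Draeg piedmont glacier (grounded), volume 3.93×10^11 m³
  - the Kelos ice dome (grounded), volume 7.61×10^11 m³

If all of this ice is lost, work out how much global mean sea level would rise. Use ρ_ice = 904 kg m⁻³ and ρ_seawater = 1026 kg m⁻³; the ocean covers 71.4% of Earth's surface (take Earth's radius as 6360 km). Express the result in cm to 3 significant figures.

Breneg: 1.24×10^6 km³ × (904/1026) = 1.093×10^6 km³ of water.
Draeg: 3.93×10^11 m³ × (904/1026) = 3.463×10^11 m³ of water.
Kelos: 7.61×10^11 m³ × (904/1026) = 6.705×10^11 m³ of water.
Total added water ≈ 1.094×10^15 m³ over 3.63×10^14 m² → Δh = 3.01 m = 301 cm.

≈ 301 cm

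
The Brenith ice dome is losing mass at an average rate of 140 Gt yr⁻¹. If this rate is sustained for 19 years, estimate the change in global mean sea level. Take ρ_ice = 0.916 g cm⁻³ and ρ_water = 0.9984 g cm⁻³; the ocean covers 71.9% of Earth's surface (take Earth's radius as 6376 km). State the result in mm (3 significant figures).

≈ 7.25 mm

Total mass lost = 140 Gt/yr × 19 yr = 2660 Gt = 2.660×10^15 kg.
ρ_w = 0.9984 g cm⁻³ = 998.4 kg m⁻³, so water volume = 2.660×10^15 / 998.4 = 2.664×10^12 m³.
Δh = 2.664×10^12 / 3.67×10^14 = 7.25×10^-3 m = 7.25 mm.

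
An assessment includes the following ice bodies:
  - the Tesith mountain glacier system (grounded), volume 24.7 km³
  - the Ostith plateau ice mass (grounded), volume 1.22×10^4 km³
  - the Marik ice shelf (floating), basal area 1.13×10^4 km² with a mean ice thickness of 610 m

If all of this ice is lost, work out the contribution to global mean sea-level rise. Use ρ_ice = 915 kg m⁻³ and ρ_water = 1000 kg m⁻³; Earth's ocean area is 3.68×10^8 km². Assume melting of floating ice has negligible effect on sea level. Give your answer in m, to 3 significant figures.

≈ 0.0304 m

Tesith: 24.7 km³ × (915/1000) = 22.60 km³ of water.
Ostith: 1.22×10^4 km³ × (915/1000) = 1.116×10^4 km³ of water.
The Marik ice shelf is floating and already displaces its own weight of water, so its melt adds essentially nothing to sea level.
Total added water ≈ 1.119×10^13 m³ over 3.68×10^14 m² → Δh = 0.0304 m.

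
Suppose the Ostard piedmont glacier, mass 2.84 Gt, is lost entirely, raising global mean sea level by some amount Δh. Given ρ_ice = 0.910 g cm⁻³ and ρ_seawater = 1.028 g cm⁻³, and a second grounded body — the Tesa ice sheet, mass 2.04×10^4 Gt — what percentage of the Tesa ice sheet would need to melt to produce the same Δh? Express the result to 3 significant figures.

≈ 0.0139 %

Equal sea-level rise means equal mass of meltwater, i.e. equal mass of ice lost.
Ice mass of Ostard: 2.840×10^12 kg; ice mass of Tesa: 2.040×10^16 kg.
Fraction required = 2.840×10^12 / 2.040×10^16 = 1.39×10^-4 → 0.0139 %.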